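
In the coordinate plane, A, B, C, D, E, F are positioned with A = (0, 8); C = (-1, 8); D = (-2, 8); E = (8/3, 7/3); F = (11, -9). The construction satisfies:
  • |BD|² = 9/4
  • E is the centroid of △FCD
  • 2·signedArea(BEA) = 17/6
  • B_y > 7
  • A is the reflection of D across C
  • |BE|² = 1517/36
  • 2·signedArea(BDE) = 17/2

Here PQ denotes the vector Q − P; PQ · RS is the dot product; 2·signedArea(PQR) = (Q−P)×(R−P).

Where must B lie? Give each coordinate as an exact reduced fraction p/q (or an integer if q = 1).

1. B_x = -1/2  [2·signedArea(BDE) = 17/2 ∩ 2·signedArea(BEA) = 17/6]
2. B_y = 8  [2·signedArea(BDE) = 17/2 ∩ 2·signedArea(BEA) = 17/6]
   → B = (-1/2, 8)

B = (-1/2, 8)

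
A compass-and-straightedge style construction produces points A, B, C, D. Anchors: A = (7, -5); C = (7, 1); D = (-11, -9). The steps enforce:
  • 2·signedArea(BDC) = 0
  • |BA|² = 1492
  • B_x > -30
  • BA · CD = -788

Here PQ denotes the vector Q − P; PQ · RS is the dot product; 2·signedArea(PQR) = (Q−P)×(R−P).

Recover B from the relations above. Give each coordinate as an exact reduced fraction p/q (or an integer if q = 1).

B = (-29, -19)

1. B_x = -29  [2·signedArea(BDC) = 0 ∩ BA · CD = -788]
2. B_y = -19  [2·signedArea(BDC) = 0 ∩ BA · CD = -788]
   → B = (-29, -19)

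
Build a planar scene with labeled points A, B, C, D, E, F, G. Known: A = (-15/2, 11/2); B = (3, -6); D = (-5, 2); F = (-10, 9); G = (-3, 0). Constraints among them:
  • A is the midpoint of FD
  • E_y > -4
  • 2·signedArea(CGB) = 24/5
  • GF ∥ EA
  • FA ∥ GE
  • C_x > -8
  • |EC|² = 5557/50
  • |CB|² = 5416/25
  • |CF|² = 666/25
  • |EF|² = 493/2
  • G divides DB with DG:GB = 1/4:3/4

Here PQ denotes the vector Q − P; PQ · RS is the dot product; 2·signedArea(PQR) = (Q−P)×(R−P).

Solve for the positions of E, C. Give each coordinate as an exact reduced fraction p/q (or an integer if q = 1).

C = (-7, 24/5)
E = (-1/2, -7/2)

1. E_x = -1/2  [GF ∥ EA ∩ FA ∥ GE]
2. E_y = -7/2  [GF ∥ EA ∩ FA ∥ GE]
   → E = (-1/2, -7/2)
3. C_x = -7  [line 6·x + 6·y + 66/5 = 0 ∩ |CF|² = 666/25]
4. C_y = 24/5  [line 6·x + 6·y + 66/5 = 0 ∩ |CF|² = 666/25]
   → C = (-7, 24/5)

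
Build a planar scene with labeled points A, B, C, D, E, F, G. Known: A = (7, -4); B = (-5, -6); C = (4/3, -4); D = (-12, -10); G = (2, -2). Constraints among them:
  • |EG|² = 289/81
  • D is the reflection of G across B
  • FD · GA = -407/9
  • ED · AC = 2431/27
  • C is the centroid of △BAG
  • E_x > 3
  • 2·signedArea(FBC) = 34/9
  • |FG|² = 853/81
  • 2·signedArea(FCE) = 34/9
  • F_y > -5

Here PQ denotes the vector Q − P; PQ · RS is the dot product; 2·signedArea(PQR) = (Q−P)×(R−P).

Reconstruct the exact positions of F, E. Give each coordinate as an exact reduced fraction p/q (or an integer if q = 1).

E = (35/9, -2)
F = (-5/9, -4)

1. F_x = -5/9  [2·signedArea(FBC) = 34/9 ∩ FD · GA = -407/9]
2. F_y = -4  [2·signedArea(FBC) = 34/9 ∩ FD · GA = -407/9]
   → F = (-5/9, -4)
3. E_x = 35/9  [ED · AC = 2431/27 ∩ 2·signedArea(FCE) = 34/9]
4. E_y = -2  [ED · AC = 2431/27 ∩ 2·signedArea(FCE) = 34/9]
   → E = (35/9, -2)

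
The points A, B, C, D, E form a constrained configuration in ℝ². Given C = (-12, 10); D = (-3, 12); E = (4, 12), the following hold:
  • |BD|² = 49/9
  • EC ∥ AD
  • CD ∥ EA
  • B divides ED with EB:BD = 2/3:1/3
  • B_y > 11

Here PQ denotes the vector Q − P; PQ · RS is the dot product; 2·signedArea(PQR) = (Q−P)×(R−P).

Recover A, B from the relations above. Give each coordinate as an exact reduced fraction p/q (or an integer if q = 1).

A = (13, 14)
B = (-2/3, 12)

1. A_x = 13  [EC ∥ AD ∩ CD ∥ EA]
2. A_y = 14  [EC ∥ AD ∩ CD ∥ EA]
   → A = (13, 14)
3. B_x = -2/3  [B divides ED with EB:BD = 2/3:1/3]
4. B_y = 12  [B divides ED with EB:BD = 2/3:1/3]
   → B = (-2/3, 12)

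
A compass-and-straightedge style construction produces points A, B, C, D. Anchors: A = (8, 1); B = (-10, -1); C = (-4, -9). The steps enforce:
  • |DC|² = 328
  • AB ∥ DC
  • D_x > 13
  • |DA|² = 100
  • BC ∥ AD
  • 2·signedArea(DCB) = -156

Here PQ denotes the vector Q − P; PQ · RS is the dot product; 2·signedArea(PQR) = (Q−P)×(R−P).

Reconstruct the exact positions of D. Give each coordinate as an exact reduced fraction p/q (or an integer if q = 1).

D = (14, -7)

1. D_x = 14  [AB ∥ DC ∩ BC ∥ AD]
2. D_y = -7  [AB ∥ DC ∩ BC ∥ AD]
   → D = (14, -7)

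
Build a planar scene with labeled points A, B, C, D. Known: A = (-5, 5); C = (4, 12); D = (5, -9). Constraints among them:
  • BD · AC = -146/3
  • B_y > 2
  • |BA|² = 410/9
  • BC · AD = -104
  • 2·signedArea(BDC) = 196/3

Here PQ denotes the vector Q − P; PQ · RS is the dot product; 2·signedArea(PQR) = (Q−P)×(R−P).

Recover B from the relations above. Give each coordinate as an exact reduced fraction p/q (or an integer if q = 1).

1. B_x = 4/3  [BC · AD = -104 ∩ 2·signedArea(BDC) = 196/3]
2. B_y = 8/3  [BC · AD = -104 ∩ 2·signedArea(BDC) = 196/3]
   → B = (4/3, 8/3)

B = (4/3, 8/3)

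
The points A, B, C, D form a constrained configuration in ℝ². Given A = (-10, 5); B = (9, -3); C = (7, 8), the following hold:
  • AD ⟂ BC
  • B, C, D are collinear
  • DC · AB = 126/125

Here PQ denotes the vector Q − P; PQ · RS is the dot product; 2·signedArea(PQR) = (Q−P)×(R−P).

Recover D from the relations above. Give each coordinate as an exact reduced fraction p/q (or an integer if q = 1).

1. D_x = 873/125  [B, C, D are collinear ∩ AD ⟂ BC]
2. D_y = 1011/125  [B, C, D are collinear ∩ AD ⟂ BC]
   → D = (873/125, 1011/125)

D = (873/125, 1011/125)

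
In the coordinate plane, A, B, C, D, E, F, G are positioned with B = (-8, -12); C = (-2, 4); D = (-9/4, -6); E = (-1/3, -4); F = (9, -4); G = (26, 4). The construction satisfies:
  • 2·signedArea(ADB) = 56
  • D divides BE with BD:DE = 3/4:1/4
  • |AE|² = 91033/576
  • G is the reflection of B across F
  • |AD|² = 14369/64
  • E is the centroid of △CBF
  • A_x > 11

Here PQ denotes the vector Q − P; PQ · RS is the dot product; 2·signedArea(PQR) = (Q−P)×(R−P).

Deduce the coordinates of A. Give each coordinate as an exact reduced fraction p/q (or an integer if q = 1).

1. A_x = 95/8  [line 6·x + -23/4·y + -77 = 0 ∩ |AD|² = 14369/64]
2. A_y = -1  [line 6·x + -23/4·y + -77 = 0 ∩ |AD|² = 14369/64]
   → A = (95/8, -1)

A = (95/8, -1)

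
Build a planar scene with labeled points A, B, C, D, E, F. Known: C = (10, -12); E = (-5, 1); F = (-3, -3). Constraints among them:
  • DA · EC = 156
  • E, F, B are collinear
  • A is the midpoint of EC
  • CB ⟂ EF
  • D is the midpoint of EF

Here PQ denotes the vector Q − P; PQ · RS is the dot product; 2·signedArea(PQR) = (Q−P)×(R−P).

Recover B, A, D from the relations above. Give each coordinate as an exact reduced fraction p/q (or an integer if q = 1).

1. B_x = 16/5  [E, F, B are collinear ∩ CB ⟂ EF]
2. B_y = -77/5  [E, F, B are collinear ∩ CB ⟂ EF]
   → B = (16/5, -77/5)
3. A_x = 5/2  [A is the midpoint of EC]
4. A_y = -11/2  [A is the midpoint of EC]
   → A = (5/2, -11/2)
5. D_x = -4  [D is the midpoint of EF]
6. D_y = -1  [D is the midpoint of EF]
   → D = (-4, -1)

A = (5/2, -11/2)
B = (16/5, -77/5)
D = (-4, -1)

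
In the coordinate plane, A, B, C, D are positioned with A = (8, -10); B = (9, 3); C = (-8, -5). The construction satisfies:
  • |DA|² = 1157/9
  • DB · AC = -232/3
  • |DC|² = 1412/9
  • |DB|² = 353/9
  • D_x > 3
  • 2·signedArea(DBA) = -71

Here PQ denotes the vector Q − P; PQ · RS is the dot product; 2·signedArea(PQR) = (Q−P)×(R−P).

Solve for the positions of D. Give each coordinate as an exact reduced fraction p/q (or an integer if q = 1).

1. D_x = 10/3  [2·signedArea(DBA) = -71 ∩ DB · AC = -232/3]
2. D_y = 1/3  [2·signedArea(DBA) = -71 ∩ DB · AC = -232/3]
   → D = (10/3, 1/3)

D = (10/3, 1/3)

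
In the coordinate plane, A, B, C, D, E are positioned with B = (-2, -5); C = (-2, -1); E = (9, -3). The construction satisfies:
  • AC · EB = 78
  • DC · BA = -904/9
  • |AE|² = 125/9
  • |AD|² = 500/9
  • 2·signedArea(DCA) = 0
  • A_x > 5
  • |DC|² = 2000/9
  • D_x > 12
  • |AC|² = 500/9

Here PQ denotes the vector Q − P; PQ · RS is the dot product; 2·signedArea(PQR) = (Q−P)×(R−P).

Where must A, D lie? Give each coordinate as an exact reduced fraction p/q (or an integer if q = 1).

1. A_x = 16/3  [line 11·x + 2·y + -54 = 0 ∩ |AC|² = 500/9]
2. A_y = -7/3  [line 11·x + 2·y + -54 = 0 ∩ |AC|² = 500/9]
   → A = (16/3, -7/3)
3. D_x = 38/3  [2·signedArea(DCA) = 0 ∩ DC · BA = -904/9]
4. D_y = -11/3  [2·signedArea(DCA) = 0 ∩ DC · BA = -904/9]
   → D = (38/3, -11/3)

A = (16/3, -7/3)
D = (38/3, -11/3)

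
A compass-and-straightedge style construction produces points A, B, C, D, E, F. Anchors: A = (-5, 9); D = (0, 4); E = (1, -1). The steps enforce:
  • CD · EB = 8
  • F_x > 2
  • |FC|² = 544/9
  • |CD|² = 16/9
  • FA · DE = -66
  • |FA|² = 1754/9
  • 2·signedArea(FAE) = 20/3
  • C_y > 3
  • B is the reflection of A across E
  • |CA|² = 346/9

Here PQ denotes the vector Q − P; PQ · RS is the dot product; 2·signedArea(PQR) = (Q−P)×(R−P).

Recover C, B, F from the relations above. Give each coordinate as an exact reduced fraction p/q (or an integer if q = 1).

B = (7, -11)
C = (-4/3, 4)
F = (8/3, -8/3)

1. B_x = 7  [B is the reflection of A across E]
2. B_y = -11  [B is the reflection of A across E]
   → B = (7, -11)
3. F_x = 8/3  [FA · DE = -66 ∩ 2·signedArea(FAE) = 20/3]
4. F_y = -8/3  [FA · DE = -66 ∩ 2·signedArea(FAE) = 20/3]
   → F = (8/3, -8/3)
5. C_x = -4/3  [line -6·x + 10·y + -48 = 0 ∩ |FC|² = 544/9]
6. C_y = 4  [line -6·x + 10·y + -48 = 0 ∩ |FC|² = 544/9]
   → C = (-4/3, 4)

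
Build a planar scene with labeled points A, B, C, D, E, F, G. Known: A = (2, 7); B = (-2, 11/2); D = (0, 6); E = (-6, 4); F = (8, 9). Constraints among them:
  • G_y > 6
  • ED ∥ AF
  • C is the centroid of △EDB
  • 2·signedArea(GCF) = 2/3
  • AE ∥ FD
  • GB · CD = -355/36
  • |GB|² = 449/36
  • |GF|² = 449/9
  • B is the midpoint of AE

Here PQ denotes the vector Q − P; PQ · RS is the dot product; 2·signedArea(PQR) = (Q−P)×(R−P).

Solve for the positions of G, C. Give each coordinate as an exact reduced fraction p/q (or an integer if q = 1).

1. C_x = -8/3  [C is the centroid of △EDB]
2. C_y = 31/6  [C is the centroid of △EDB]
   → C = (-8/3, 31/6)
3. G_x = 4/3  [2·signedArea(GCF) = 2/3 ∩ GB · CD = -355/36]
4. G_y = 20/3  [2·signedArea(GCF) = 2/3 ∩ GB · CD = -355/36]
   → G = (4/3, 20/3)

C = (-8/3, 31/6)
G = (4/3, 20/3)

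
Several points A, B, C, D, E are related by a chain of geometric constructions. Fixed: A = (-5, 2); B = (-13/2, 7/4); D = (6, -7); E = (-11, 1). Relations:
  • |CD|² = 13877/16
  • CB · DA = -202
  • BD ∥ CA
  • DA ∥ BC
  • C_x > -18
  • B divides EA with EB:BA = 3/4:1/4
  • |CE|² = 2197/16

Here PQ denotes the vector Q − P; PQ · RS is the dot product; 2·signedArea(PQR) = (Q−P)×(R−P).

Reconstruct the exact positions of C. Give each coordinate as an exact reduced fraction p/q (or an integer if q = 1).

1. C_x = -35/2  [BD ∥ CA ∩ DA ∥ BC]
2. C_y = 43/4  [BD ∥ CA ∩ DA ∥ BC]
   → C = (-35/2, 43/4)

C = (-35/2, 43/4)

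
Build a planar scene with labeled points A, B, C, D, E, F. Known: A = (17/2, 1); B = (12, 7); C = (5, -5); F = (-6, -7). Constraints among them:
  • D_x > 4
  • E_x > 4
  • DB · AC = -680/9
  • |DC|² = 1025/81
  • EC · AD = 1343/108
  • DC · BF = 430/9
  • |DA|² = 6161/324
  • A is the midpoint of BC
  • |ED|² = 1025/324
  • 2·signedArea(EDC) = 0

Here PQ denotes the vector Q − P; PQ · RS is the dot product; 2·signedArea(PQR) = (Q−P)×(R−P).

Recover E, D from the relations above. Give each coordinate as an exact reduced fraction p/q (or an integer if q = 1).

1. D_x = 44/9  [DB · AC = -680/9 ∩ DC · BF = 430/9]
2. D_y = -13/9  [DB · AC = -680/9 ∩ DC · BF = 430/9]
   → D = (44/9, -13/9)
3. E_x = 29/6  [2·signedArea(EDC) = 0 ∩ EC · AD = 1343/108]
4. E_y = 1/3  [2·signedArea(EDC) = 0 ∩ EC · AD = 1343/108]
   → E = (29/6, 1/3)

D = (44/9, -13/9)
E = (29/6, 1/3)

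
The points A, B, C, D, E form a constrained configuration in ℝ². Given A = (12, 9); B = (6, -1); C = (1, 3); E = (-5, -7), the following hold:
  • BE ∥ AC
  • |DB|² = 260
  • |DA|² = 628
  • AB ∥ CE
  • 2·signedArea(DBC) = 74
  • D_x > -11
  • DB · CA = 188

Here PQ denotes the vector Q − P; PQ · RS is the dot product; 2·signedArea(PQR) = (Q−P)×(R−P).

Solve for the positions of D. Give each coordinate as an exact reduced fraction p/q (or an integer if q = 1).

D = (-10, -3)

1. D_x = -10  [2·signedArea(DBC) = 74 ∩ DB · CA = 188]
2. D_y = -3  [2·signedArea(DBC) = 74 ∩ DB · CA = 188]
   → D = (-10, -3)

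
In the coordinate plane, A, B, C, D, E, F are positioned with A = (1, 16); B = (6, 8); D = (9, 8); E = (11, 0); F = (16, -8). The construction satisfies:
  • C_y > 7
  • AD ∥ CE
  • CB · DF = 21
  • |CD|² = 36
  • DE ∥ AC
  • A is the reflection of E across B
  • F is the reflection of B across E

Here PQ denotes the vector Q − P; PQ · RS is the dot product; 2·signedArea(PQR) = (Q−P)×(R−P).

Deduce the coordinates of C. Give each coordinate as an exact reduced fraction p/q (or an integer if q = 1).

C = (3, 8)

1. C_x = 3  [AD ∥ CE ∩ DE ∥ AC]
2. C_y = 8  [AD ∥ CE ∩ DE ∥ AC]
   → C = (3, 8)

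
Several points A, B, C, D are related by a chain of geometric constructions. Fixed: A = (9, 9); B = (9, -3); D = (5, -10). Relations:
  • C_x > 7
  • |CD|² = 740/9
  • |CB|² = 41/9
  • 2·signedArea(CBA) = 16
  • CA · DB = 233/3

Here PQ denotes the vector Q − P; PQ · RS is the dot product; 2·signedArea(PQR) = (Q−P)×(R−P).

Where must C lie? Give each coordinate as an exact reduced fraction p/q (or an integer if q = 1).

C = (23/3, -4/3)

1. C_x = 23/3  [CA · DB = 233/3 ∩ 2·signedArea(CBA) = 16]
2. C_y = -4/3  [CA · DB = 233/3 ∩ 2·signedArea(CBA) = 16]
   → C = (23/3, -4/3)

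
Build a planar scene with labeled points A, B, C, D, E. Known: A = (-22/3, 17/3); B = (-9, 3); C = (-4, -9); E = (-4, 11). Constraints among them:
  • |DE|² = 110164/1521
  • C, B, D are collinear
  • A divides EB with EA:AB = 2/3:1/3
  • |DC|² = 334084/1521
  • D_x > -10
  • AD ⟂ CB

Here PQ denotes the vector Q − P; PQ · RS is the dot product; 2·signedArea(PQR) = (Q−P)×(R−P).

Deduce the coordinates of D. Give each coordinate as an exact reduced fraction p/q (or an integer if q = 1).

1. D_x = -4918/507  [C, B, D are collinear ∩ AD ⟂ CB]
2. D_y = 791/169  [C, B, D are collinear ∩ AD ⟂ CB]
   → D = (-4918/507, 791/169)

D = (-4918/507, 791/169)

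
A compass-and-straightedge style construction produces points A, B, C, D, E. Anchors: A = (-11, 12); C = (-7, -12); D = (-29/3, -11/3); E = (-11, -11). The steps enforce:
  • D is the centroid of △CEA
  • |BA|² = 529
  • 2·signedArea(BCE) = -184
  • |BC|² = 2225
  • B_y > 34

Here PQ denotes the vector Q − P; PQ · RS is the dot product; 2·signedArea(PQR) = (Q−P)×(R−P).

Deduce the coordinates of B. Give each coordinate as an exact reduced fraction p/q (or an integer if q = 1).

B = (-11, 35)

1. B_x = -11  [line -1·x + -4·y + 129 = 0 ∩ |BA|² = 529]
2. B_y = 35  [line -1·x + -4·y + 129 = 0 ∩ |BA|² = 529]
   → B = (-11, 35)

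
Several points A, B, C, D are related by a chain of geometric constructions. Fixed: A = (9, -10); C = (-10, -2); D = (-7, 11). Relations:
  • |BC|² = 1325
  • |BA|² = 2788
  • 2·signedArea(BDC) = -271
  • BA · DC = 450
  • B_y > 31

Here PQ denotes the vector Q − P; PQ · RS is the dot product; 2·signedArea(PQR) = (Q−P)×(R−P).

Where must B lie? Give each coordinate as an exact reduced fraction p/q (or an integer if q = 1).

B = (-23, 32)

1. B_x = -23  [BA · DC = 450 ∩ 2·signedArea(BDC) = -271]
2. B_y = 32  [BA · DC = 450 ∩ 2·signedArea(BDC) = -271]
   → B = (-23, 32)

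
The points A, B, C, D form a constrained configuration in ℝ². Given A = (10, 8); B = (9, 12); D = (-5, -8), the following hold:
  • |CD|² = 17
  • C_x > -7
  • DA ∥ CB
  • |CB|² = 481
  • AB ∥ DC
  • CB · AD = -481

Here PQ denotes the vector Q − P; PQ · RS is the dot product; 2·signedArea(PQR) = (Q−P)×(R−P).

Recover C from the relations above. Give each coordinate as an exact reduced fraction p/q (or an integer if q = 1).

1. C_x = -6  [DA ∥ CB ∩ AB ∥ DC]
2. C_y = -4  [DA ∥ CB ∩ AB ∥ DC]
   → C = (-6, -4)

C = (-6, -4)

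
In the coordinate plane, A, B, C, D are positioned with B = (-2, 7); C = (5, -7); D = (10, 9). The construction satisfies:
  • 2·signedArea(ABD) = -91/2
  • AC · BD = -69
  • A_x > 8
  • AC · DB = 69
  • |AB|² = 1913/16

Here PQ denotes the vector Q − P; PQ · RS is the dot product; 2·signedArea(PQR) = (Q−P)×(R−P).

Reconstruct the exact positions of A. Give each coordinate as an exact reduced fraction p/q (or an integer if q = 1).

A = (35/4, 5)

1. A_x = 35/4  [AC · DB = 69 ∩ 2·signedArea(ABD) = -91/2]
2. A_y = 5  [AC · DB = 69 ∩ 2·signedArea(ABD) = -91/2]
   → A = (35/4, 5)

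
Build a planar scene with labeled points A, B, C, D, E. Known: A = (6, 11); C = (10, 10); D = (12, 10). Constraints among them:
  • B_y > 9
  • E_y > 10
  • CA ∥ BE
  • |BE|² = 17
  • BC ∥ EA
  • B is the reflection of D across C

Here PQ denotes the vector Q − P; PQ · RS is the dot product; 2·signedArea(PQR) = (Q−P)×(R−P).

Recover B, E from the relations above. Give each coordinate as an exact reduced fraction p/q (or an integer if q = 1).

1. B_x = 8  [B is the reflection of D across C]
2. B_y = 10  [B is the reflection of D across C]
   → B = (8, 10)
3. E_x = 4  [BC ∥ EA ∩ CA ∥ BE]
4. E_y = 11  [BC ∥ EA ∩ CA ∥ BE]
   → E = (4, 11)

B = (8, 10)
E = (4, 11)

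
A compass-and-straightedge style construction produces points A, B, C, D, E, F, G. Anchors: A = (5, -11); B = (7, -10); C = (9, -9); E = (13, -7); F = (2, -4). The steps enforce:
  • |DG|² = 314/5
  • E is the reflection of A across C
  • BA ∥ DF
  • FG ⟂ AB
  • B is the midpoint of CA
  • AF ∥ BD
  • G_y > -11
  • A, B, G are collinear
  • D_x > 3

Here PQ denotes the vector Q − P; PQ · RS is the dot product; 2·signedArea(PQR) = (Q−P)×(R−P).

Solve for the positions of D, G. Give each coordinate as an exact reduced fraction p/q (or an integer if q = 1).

D = (4, -3)
G = (27/5, -54/5)

1. D_x = 4  [BA ∥ DF ∩ AF ∥ BD]
2. D_y = -3  [BA ∥ DF ∩ AF ∥ BD]
   → D = (4, -3)
3. G_x = 27/5  [A, B, G are collinear ∩ FG ⟂ AB]
4. G_y = -54/5  [A, B, G are collinear ∩ FG ⟂ AB]
   → G = (27/5, -54/5)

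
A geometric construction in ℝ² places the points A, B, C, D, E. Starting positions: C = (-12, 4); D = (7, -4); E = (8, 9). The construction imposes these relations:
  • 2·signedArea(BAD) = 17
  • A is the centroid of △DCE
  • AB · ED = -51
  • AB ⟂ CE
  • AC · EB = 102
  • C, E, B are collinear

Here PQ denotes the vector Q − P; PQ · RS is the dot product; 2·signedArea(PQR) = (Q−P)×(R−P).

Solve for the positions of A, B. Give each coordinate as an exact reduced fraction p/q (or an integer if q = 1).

1. A_x = 1  [A is the centroid of △DCE]
2. A_y = 3  [A is the centroid of △DCE]
   → A = (1, 3)
3. B_x = 0  [C, E, B are collinear ∩ AB ⟂ CE]
4. B_y = 7  [C, E, B are collinear ∩ AB ⟂ CE]
   → B = (0, 7)

A = (1, 3)
B = (0, 7)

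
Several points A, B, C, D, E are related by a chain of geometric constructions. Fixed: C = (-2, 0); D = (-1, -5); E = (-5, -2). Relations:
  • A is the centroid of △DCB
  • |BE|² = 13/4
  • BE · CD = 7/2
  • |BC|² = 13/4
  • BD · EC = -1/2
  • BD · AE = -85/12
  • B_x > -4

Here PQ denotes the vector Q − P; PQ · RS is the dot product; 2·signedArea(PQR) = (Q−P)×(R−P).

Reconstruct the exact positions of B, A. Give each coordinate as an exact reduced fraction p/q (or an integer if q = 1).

A = (-13/6, -2)
B = (-7/2, -1)

1. B_x = -7/2  [BE · CD = 7/2 ∩ BD · EC = -1/2]
2. B_y = -1  [BE · CD = 7/2 ∩ BD · EC = -1/2]
   → B = (-7/2, -1)
3. A_x = -13/6  [A is the centroid of △DCB]
4. A_y = -2  [A is the centroid of △DCB]
   → A = (-13/6, -2)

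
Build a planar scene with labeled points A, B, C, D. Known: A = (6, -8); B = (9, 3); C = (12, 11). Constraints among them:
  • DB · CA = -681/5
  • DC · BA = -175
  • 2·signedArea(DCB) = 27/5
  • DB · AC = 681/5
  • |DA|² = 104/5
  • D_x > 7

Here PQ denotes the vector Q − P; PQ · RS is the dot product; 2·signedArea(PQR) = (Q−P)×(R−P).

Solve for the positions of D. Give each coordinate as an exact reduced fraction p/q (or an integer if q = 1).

1. D_x = 36/5  [DC · BA = -175 ∩ 2·signedArea(DCB) = 27/5]
2. D_y = -18/5  [DC · BA = -175 ∩ 2·signedArea(DCB) = 27/5]
   → D = (36/5, -18/5)

D = (36/5, -18/5)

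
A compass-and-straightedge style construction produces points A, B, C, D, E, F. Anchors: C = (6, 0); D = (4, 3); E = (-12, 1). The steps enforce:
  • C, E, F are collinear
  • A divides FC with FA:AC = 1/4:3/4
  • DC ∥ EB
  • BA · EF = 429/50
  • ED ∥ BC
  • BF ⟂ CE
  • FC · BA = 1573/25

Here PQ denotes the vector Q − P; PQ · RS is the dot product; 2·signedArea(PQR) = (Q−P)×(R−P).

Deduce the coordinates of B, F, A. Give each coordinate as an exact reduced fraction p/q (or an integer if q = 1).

1. B_x = -10  [ED ∥ BC ∩ DC ∥ EB]
2. B_y = -2  [ED ∥ BC ∩ DC ∥ EB]
   → B = (-10, -2)
3. F_x = -246/25  [C, E, F are collinear ∩ BF ⟂ CE]
4. F_y = 22/25  [C, E, F are collinear ∩ BF ⟂ CE]
   → F = (-246/25, 22/25)
5. A_x = -147/25  [A divides FC with FA:AC = 1/4:3/4]
6. A_y = 33/50  [A divides FC with FA:AC = 1/4:3/4]
   → A = (-147/25, 33/50)

A = (-147/25, 33/50)
B = (-10, -2)
F = (-246/25, 22/25)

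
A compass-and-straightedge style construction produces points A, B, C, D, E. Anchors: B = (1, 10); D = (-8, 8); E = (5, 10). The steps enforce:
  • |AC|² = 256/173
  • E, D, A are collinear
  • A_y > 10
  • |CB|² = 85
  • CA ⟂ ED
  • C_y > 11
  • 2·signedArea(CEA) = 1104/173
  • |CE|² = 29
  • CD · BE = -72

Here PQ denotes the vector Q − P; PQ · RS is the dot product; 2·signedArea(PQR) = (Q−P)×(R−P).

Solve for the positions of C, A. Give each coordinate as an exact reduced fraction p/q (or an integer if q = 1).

A = (1762/173, 1868/173)
C = (10, 12)

1. C_x = 10  [CD · BE = -72]
2. C_y = 12  [|CB|² = 85]
   → C = (10, 12)
3. A_x = 1762/173  [E, D, A are collinear ∩ CA ⟂ ED]
4. A_y = 1868/173  [E, D, A are collinear ∩ CA ⟂ ED]
   → A = (1762/173, 1868/173)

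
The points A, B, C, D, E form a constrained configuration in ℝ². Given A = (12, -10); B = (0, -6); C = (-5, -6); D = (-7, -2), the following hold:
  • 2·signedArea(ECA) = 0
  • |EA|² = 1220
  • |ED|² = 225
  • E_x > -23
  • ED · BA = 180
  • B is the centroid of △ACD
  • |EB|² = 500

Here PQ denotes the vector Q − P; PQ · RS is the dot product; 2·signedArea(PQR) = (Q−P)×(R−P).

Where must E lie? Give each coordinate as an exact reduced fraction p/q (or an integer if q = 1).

1. E_x = -22  [2·signedArea(ECA) = 0 ∩ ED · BA = 180]
2. E_y = -2  [2·signedArea(ECA) = 0 ∩ ED · BA = 180]
   → E = (-22, -2)

E = (-22, -2)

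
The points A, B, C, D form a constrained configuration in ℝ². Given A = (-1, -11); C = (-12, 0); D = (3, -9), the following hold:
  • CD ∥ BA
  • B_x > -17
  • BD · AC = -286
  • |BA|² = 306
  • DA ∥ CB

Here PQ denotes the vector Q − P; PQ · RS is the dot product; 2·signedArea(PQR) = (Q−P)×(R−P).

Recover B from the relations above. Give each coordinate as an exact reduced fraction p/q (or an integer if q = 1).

B = (-16, -2)

1. B_x = -16  [CD ∥ BA ∩ DA ∥ CB]
2. B_y = -2  [CD ∥ BA ∩ DA ∥ CB]
   → B = (-16, -2)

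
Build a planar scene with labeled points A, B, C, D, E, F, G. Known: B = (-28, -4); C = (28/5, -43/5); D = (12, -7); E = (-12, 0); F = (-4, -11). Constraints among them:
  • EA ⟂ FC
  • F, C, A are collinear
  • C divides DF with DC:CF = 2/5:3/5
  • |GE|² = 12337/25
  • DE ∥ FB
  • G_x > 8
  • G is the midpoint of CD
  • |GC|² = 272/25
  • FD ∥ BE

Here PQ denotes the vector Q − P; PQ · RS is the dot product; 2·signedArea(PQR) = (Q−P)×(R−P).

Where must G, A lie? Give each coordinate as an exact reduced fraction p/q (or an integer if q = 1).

A = (-152/17, -208/17)
G = (44/5, -39/5)

1. G_x = 44/5  [G is the midpoint of CD]
2. G_y = -39/5  [G is the midpoint of CD]
   → G = (44/5, -39/5)
3. A_x = -152/17  [F, C, A are collinear ∩ EA ⟂ FC]
4. A_y = -208/17  [F, C, A are collinear ∩ EA ⟂ FC]
   → A = (-152/17, -208/17)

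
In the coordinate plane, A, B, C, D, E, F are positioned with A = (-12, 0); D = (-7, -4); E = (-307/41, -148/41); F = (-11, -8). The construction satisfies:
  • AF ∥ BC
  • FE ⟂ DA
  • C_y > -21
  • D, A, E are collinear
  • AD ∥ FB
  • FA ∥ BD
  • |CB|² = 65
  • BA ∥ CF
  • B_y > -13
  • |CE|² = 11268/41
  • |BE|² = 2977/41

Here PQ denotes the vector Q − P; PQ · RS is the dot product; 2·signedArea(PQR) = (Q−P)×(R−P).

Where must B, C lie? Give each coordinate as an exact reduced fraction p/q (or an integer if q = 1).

1. B_x = -6  [FA ∥ BD ∩ AD ∥ FB]
2. B_y = -12  [FA ∥ BD ∩ AD ∥ FB]
   → B = (-6, -12)
3. C_x = -5  [BA ∥ CF ∩ AF ∥ BC]
4. C_y = -20  [BA ∥ CF ∩ AF ∥ BC]
   → C = (-5, -20)

B = (-6, -12)
C = (-5, -20)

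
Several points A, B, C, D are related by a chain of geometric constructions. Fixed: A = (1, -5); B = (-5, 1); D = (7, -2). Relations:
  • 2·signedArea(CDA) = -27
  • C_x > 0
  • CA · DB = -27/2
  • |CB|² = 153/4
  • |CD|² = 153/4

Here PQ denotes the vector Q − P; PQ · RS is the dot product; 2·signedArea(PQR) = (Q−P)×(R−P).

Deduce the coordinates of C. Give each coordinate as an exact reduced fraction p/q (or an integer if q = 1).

1. C_x = 1  [CA · DB = -27/2 ∩ 2·signedArea(CDA) = -27]
2. C_y = -1/2  [CA · DB = -27/2 ∩ 2·signedArea(CDA) = -27]
   → C = (1, -1/2)

C = (1, -1/2)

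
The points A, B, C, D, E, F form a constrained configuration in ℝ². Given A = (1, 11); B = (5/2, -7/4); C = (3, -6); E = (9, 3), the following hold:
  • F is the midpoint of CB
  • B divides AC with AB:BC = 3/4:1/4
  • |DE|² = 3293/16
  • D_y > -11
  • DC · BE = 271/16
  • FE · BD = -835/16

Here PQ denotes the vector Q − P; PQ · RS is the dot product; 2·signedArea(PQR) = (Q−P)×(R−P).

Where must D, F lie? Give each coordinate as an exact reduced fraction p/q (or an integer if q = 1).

1. F_x = 11/4  [F is the midpoint of CB]
2. F_y = -31/8  [F is the midpoint of CB]
   → F = (11/4, -31/8)
3. D_x = 7/2  [DC · BE = 271/16 ∩ FE · BD = -835/16]
4. D_y = -41/4  [DC · BE = 271/16 ∩ FE · BD = -835/16]
   → D = (7/2, -41/4)

D = (7/2, -41/4)
F = (11/4, -31/8)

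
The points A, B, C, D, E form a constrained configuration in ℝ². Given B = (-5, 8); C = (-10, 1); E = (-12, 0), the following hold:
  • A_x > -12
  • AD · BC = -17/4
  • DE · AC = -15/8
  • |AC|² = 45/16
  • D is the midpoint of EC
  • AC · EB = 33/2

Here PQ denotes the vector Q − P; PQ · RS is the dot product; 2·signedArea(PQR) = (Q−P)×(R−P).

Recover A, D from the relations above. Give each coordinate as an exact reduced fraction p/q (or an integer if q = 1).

1. D_x = -11  [D is the midpoint of EC]
2. D_y = 1/2  [D is the midpoint of EC]
   → D = (-11, 1/2)
3. A_x = -23/2  [AD · BC = -17/4 ∩ AC · EB = 33/2]
4. A_y = 1/4  [AD · BC = -17/4 ∩ AC · EB = 33/2]
   → A = (-23/2, 1/4)

A = (-23/2, 1/4)
D = (-11, 1/2)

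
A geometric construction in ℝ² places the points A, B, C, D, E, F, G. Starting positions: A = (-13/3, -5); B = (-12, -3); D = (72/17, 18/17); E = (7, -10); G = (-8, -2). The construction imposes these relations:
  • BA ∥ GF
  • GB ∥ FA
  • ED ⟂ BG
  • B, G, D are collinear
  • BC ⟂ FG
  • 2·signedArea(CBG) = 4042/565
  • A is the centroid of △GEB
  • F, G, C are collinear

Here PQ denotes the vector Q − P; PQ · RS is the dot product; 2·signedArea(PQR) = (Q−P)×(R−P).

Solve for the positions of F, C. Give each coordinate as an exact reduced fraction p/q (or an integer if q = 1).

C = (-6498/565, -614/565)
F = (-1/3, -4)

1. F_x = -1/3  [GB ∥ FA ∩ BA ∥ GF]
2. F_y = -4  [GB ∥ FA ∩ BA ∥ GF]
   → F = (-1/3, -4)
3. C_x = -6498/565  [F, G, C are collinear ∩ BC ⟂ FG]
4. C_y = -614/565  [F, G, C are collinear ∩ BC ⟂ FG]
   → C = (-6498/565, -614/565)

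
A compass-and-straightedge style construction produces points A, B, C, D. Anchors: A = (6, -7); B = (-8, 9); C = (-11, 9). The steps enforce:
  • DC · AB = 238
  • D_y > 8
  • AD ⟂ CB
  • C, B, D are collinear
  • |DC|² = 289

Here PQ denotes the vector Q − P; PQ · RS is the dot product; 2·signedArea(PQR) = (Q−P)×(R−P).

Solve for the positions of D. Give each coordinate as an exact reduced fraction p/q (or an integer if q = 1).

D = (6, 9)

1. D_x = 6  [C, B, D are collinear ∩ AD ⟂ CB]
2. D_y = 9  [C, B, D are collinear ∩ AD ⟂ CB]
   → D = (6, 9)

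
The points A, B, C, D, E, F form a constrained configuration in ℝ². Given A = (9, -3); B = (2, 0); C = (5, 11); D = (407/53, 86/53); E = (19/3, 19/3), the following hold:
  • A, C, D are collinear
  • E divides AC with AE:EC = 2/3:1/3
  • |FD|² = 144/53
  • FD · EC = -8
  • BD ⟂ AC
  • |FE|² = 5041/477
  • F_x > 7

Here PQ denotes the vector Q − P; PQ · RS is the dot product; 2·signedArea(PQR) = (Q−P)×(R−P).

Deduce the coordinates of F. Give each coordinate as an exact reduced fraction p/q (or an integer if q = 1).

F = (383/53, 170/53)

1. F_x = 383/53  [line 4/3·x + -14/3·y + 16/3 = 0 ∩ |FE|² = 5041/477]
2. F_y = 170/53  [line 4/3·x + -14/3·y + 16/3 = 0 ∩ |FE|² = 5041/477]
   → F = (383/53, 170/53)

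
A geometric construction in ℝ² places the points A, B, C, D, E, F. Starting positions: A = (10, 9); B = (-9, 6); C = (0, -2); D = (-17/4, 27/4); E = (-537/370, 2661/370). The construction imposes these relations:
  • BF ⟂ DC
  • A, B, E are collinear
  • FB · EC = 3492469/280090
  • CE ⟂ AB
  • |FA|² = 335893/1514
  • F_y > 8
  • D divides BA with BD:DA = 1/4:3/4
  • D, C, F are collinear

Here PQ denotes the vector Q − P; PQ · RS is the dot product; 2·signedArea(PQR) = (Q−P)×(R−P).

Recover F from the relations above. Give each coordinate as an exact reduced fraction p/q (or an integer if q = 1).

F = (-7361/1514, 12127/1514)

1. F_x = -7361/1514  [D, C, F are collinear ∩ BF ⟂ DC]
2. F_y = 12127/1514  [D, C, F are collinear ∩ BF ⟂ DC]
   → F = (-7361/1514, 12127/1514)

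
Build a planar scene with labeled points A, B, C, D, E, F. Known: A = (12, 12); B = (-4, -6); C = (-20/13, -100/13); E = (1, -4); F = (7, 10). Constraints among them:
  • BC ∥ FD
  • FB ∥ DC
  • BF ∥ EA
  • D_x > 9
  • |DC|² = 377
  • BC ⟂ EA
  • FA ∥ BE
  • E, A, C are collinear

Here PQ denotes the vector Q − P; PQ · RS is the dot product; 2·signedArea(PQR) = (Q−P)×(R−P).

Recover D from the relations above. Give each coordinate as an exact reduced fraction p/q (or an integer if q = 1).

1. D_x = 123/13  [FB ∥ DC ∩ BC ∥ FD]
2. D_y = 108/13  [FB ∥ DC ∩ BC ∥ FD]
   → D = (123/13, 108/13)

D = (123/13, 108/13)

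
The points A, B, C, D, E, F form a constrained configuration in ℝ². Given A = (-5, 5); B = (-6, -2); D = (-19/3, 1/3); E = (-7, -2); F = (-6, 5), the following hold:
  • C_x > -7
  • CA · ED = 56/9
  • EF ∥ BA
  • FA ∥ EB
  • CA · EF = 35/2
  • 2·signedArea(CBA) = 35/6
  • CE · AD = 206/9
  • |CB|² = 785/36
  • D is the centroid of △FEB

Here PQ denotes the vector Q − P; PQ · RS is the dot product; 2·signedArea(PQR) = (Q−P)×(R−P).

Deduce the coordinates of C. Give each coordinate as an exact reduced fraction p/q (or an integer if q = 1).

1. C_x = -37/6  [CE · AD = 206/9 ∩ 2·signedArea(CBA) = 35/6]
2. C_y = 8/3  [CE · AD = 206/9 ∩ 2·signedArea(CBA) = 35/6]
   → C = (-37/6, 8/3)

C = (-37/6, 8/3)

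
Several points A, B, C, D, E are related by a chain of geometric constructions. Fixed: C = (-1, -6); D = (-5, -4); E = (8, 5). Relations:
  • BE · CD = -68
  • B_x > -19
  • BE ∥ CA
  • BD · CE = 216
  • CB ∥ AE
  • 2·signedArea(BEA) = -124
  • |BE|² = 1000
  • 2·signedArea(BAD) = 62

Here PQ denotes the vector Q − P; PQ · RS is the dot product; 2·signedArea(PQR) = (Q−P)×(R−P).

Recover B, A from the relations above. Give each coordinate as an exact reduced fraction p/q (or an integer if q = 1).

1. B_x = -18  [BE · CD = -68 ∩ BD · CE = 216]
2. B_y = -13  [BE · CD = -68 ∩ BD · CE = 216]
   → B = (-18, -13)
3. A_x = 25  [2·signedArea(BEA) = -124 ∩ CB ∥ AE]
4. A_y = 12  [2·signedArea(BEA) = -124 ∩ CB ∥ AE]
   → A = (25, 12)

A = (25, 12)
B = (-18, -13)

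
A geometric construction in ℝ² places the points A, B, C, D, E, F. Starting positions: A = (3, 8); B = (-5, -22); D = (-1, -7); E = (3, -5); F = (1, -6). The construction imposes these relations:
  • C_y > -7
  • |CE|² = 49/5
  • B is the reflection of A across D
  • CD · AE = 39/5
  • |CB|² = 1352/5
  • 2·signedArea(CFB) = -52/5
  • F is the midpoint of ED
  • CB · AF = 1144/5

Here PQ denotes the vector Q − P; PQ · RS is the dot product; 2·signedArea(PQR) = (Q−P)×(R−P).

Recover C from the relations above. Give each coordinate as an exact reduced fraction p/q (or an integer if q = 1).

C = (1/5, -32/5)

1. C_x = 1/5  [CB · AF = 1144/5 ∩ 2·signedArea(CFB) = -52/5]
2. C_y = -32/5  [CB · AF = 1144/5 ∩ 2·signedArea(CFB) = -52/5]
   → C = (1/5, -32/5)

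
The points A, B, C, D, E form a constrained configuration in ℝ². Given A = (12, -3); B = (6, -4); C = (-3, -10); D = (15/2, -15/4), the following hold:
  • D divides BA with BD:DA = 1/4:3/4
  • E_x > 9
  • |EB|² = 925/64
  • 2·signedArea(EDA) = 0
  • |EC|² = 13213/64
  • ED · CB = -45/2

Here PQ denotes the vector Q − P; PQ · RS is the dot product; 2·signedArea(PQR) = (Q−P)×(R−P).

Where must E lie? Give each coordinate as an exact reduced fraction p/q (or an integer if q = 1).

1. E_x = 39/4  [2·signedArea(EDA) = 0 ∩ ED · CB = -45/2]
2. E_y = -27/8  [2·signedArea(EDA) = 0 ∩ ED · CB = -45/2]
   → E = (39/4, -27/8)

E = (39/4, -27/8)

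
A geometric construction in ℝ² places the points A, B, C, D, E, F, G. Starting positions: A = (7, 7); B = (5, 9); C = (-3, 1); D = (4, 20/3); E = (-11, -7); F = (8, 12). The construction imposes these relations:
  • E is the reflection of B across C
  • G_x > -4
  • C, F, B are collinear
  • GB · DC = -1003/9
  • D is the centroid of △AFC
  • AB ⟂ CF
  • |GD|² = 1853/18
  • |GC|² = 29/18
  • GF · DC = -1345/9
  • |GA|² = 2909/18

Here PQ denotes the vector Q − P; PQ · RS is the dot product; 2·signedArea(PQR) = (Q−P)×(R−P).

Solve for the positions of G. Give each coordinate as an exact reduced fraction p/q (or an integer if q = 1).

1. G_x = -7/2  [line 7·x + 17/3·y + 229/9 = 0 ∩ |GD|² = 1853/18]
2. G_y = -1/6  [line 7·x + 17/3·y + 229/9 = 0 ∩ |GD|² = 1853/18]
   → G = (-7/2, -1/6)

G = (-7/2, -1/6)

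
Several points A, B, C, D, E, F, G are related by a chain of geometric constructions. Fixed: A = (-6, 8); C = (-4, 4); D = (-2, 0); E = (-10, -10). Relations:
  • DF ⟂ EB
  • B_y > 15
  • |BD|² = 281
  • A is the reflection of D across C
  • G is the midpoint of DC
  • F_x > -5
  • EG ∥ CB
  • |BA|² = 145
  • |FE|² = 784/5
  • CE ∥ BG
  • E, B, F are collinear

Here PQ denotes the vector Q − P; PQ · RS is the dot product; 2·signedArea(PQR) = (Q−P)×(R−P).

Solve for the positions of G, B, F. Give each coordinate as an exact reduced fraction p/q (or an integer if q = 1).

B = (3, 16)
F = (-22/5, 6/5)
G = (-3, 2)

1. G_x = -3  [G is the midpoint of DC]
2. G_y = 2  [G is the midpoint of DC]
   → G = (-3, 2)
3. B_x = 3  [CE ∥ BG ∩ EG ∥ CB]
4. B_y = 16  [CE ∥ BG ∩ EG ∥ CB]
   → B = (3, 16)
5. F_x = -22/5  [E, B, F are collinear ∩ DF ⟂ EB]
6. F_y = 6/5  [E, B, F are collinear ∩ DF ⟂ EB]
   → F = (-22/5, 6/5)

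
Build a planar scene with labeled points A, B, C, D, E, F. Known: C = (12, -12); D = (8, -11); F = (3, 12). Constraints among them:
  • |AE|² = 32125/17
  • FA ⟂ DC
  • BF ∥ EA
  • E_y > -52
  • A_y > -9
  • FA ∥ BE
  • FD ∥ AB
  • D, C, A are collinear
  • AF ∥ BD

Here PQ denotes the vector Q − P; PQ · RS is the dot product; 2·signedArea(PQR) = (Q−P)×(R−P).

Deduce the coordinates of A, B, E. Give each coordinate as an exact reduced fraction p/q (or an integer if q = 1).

A = (-36/17, -144/17)
B = (49/17, -535/17)
E = (-38/17, -883/17)

1. A_x = -36/17  [D, C, A are collinear ∩ FA ⟂ DC]
2. A_y = -144/17  [D, C, A are collinear ∩ FA ⟂ DC]
   → A = (-36/17, -144/17)
3. B_x = 49/17  [AF ∥ BD ∩ FD ∥ AB]
4. B_y = -535/17  [AF ∥ BD ∩ FD ∥ AB]
   → B = (49/17, -535/17)
5. E_x = -38/17  [BF ∥ EA ∩ FA ∥ BE]
6. E_y = -883/17  [BF ∥ EA ∩ FA ∥ BE]
   → E = (-38/17, -883/17)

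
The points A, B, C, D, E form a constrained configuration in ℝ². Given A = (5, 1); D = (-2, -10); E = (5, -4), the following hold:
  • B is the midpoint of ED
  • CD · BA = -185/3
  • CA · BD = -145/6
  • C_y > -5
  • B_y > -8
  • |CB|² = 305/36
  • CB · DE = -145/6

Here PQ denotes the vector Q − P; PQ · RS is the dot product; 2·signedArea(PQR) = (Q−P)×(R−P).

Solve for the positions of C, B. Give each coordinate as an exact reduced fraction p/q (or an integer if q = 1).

1. B_x = 3/2  [B is the midpoint of ED]
2. B_y = -7  [B is the midpoint of ED]
   → B = (3/2, -7)
3. C_x = 8/3  [CB · DE = -145/6 ∩ CD · BA = -185/3]
4. C_y = -13/3  [CB · DE = -145/6 ∩ CD · BA = -185/3]
   → C = (8/3, -13/3)

B = (3/2, -7)
C = (8/3, -13/3)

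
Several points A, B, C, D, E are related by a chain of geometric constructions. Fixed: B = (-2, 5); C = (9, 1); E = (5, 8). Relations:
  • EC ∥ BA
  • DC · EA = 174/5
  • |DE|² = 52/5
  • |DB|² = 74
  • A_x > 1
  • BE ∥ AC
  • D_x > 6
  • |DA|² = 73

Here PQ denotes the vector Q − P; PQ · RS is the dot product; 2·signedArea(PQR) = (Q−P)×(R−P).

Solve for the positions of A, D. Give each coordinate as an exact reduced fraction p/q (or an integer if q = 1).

A = (2, -2)
D = (33/5, 26/5)

1. A_x = 2  [BE ∥ AC ∩ EC ∥ BA]
2. A_y = -2  [BE ∥ AC ∩ EC ∥ BA]
   → A = (2, -2)
3. D_x = 33/5  [line 3·x + 10·y + -359/5 = 0 ∩ |DA|² = 73]
4. D_y = 26/5  [line 3·x + 10·y + -359/5 = 0 ∩ |DA|² = 73]
   → D = (33/5, 26/5)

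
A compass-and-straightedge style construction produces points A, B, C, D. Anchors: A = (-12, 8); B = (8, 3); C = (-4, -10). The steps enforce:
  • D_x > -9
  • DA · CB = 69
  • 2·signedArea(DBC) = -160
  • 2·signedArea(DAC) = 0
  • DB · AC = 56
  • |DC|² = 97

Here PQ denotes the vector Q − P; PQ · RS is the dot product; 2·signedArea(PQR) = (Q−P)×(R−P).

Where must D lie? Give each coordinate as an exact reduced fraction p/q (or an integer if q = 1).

1. D_x = -8  [2·signedArea(DAC) = 0 ∩ DA · CB = 69]
2. D_y = -1  [2·signedArea(DAC) = 0 ∩ DA · CB = 69]
   → D = (-8, -1)

D = (-8, -1)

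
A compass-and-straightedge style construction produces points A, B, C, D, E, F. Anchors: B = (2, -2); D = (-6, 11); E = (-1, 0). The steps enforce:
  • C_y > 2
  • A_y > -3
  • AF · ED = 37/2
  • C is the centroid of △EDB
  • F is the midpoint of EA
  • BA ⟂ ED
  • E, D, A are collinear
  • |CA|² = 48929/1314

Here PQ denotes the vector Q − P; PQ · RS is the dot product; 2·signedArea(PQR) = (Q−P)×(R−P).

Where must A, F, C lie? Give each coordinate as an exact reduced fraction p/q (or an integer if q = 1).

1. A_x = 39/146  [E, D, A are collinear ∩ BA ⟂ ED]
2. A_y = -407/146  [E, D, A are collinear ∩ BA ⟂ ED]
   → A = (39/146, -407/146)
3. F_x = -107/292  [F is the midpoint of EA]
4. F_y = -407/292  [F is the midpoint of EA]
   → F = (-107/292, -407/292)
5. C_x = -5/3  [C is the centroid of △EDB]
6. C_y = 3  [C is the centroid of △EDB]
   → C = (-5/3, 3)

A = (39/146, -407/146)
C = (-5/3, 3)
F = (-107/292, -407/292)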